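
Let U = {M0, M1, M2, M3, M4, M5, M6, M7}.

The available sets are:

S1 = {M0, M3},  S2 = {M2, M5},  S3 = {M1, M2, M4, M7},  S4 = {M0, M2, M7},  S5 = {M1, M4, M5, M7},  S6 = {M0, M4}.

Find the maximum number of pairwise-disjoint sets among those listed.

2

S1, S2 are pairwise disjoint (S1={M0,M3}; S2={M2,M5}).
Every remaining set overlaps one of these, and no 3 of the listed sets are pairwise disjoint, so 2 is the maximum.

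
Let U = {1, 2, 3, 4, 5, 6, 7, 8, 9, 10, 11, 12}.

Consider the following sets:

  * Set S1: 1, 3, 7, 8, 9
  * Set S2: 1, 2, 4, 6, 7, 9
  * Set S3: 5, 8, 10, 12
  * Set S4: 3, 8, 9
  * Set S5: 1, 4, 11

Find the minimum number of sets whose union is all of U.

S2, S3, S4, and S5 cover everything between them: the union {1, 2, 3, 4, 5, 6, 7, 8, 9, 10, 11, 12} is all of U.
Only S5 contains 11, so S5 is forced; the remaining 9 points need at least 3 more sets (each remaining set adds at most 4) — so at least 4 sets are needed, and 4 is optimal.

4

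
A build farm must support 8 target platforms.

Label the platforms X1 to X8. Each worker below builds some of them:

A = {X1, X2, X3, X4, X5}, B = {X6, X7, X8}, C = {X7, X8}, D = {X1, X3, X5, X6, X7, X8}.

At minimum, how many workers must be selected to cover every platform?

2

Take {A, B}. Their union is {X1, X2, X3, X4, X5, X6, X7, X8}, which is all 8 platforms.
No single worker has all 8 platforms (the largest, D, has 6), so 2 is optimal.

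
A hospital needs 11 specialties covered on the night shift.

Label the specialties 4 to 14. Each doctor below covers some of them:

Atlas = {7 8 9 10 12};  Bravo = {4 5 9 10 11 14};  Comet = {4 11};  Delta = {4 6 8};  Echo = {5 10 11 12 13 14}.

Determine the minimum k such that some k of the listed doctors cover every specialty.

3

Take {Atlas, Delta, Echo}. Their union is {4, 5, 6, 7, 8, 9, 10, 11, 12, 13, 14}, which is all 11 specialties.
Only Delta contains 6, so Delta is forced; the remaining 8 specialties need at least 2 more doctors (each remaining doctor adds at most 6) — so at least 3 doctors are needed, and 3 is optimal.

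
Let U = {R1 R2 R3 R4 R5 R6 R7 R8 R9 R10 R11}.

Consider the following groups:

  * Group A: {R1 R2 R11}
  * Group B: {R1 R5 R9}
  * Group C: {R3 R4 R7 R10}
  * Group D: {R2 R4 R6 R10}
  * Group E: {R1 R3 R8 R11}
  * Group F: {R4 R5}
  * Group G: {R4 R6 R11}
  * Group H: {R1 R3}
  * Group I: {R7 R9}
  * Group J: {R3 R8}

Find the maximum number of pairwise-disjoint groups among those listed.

A, F, I, J are pairwise disjoint (A={R1,R2,R11}; F={R4,R5}; I={R7,R9}; J={R3,R8}).
Every remaining group overlaps one of these, and no 5 of the listed groups are pairwise disjoint, so 4 is the maximum.

4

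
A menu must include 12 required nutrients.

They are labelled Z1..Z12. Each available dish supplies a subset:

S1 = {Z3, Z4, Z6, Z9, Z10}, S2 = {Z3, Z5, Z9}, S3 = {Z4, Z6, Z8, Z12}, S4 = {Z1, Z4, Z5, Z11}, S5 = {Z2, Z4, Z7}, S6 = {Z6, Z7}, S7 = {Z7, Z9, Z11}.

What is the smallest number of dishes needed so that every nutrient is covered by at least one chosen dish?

4

S1 and S3 and S4 and S5 together: S1 ∪ S3 ∪ S4 ∪ S5 = {Z1, Z2, Z3, Z4, Z5, Z6, Z7, Z8, Z9, Z10, Z11, Z12} — every nutrient is covered.
Only S5 contains Z2, so S5 is forced; the remaining 9 nutrients need at least 3 more dishes (each remaining dish adds at most 4) — so at least 4 dishes are needed, and 4 is optimal.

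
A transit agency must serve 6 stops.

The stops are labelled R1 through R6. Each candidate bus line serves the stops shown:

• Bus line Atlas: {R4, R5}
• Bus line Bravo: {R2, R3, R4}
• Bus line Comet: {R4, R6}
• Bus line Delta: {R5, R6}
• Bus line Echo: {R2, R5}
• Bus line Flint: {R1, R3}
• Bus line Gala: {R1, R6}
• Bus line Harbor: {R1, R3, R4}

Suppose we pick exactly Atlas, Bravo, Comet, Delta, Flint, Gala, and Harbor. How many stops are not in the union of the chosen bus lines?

Union of Atlas, Bravo, Comet, Delta, Flint, Gala, Harbor = {R1, R2, R3, R4, R5, R6} — that's every stop, so 0 are uncovered.

0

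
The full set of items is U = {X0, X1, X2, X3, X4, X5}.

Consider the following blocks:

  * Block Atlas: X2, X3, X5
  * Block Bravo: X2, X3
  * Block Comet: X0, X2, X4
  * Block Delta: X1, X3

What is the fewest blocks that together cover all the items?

Atlas, Comet, and Delta cover everything between them: the union {X0, X1, X2, X3, X4, X5} is all of U.
Only Comet contains X0, so Comet is forced; the remaining 3 items need at least 2 more blocks (each remaining block adds at most 2) — so at least 3 blocks are needed, and 3 is optimal.

3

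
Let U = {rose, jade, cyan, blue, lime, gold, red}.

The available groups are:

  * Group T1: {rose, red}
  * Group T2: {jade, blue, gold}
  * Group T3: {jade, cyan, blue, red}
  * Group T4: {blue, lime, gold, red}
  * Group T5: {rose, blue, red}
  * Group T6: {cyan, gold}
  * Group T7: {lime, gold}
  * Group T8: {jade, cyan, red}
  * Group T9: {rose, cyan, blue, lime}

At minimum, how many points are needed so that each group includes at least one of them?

3

H = {lime, gold, red} meets every group (each contains at least one member of H), and |H| = 3.
No choice of 2 points meets every group, so 3 is the minimum.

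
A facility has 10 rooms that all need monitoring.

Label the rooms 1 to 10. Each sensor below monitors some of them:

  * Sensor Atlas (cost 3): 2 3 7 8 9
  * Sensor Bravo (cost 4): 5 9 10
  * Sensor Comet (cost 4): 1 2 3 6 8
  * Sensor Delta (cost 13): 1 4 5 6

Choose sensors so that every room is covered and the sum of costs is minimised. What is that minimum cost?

Atlas, Bravo, Delta together cover every room (Atlas ∪ Bravo ∪ Delta = {1, 2, 3, 4, 5, 6, 7, 8, 9, 10}); total cost 3 + 4 + 13 = 20.
The greedy pick Atlas, Bravo, Comet, Delta costs 24; no covering selection beats 20.

20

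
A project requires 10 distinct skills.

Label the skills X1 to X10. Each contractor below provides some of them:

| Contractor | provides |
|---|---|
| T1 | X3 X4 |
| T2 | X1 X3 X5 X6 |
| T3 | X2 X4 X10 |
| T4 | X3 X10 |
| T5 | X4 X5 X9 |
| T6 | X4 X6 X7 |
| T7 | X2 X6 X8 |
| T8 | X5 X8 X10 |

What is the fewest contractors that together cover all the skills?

5

T2 and T4 and T5 and T6 and T7 together: T2 ∪ T4 ∪ T5 ∪ T6 ∪ T7 = {X1, X2, X3, X4, X5, X6, X7, X8, X9, X10} — every skill is covered.
No 4 of the 8 contractors cover everything (all 70 combinations miss at least one skill), so 5 is optimal.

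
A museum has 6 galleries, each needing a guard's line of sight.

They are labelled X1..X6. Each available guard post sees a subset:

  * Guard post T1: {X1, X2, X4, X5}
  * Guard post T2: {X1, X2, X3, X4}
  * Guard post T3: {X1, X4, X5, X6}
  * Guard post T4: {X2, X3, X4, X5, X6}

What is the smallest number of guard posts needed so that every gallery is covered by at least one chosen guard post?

2

T3 and T4 together: T3 ∪ T4 = {X1, X2, X3, X4, X5, X6} — every gallery is covered.
No single guard post has all 6 galleries (the largest, T4, has 5), so 2 is optimal.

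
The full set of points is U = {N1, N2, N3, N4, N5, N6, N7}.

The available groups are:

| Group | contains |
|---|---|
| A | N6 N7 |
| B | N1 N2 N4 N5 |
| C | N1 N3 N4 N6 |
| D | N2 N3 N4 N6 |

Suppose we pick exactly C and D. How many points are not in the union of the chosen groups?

Union of C, D = {N1, N2, N3, N4, N6}.
Not covered: N5, N7 — 2 points.

2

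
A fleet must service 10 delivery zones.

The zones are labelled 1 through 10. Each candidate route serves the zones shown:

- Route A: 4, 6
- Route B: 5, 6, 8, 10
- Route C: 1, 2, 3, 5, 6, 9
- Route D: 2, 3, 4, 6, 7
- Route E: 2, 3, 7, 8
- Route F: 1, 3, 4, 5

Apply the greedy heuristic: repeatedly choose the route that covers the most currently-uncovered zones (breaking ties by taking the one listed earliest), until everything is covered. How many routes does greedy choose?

3

Greedy: pick C (covers 6 new) → pick B (covers 2 new) → pick D (covers 2 new). Total picks: 3.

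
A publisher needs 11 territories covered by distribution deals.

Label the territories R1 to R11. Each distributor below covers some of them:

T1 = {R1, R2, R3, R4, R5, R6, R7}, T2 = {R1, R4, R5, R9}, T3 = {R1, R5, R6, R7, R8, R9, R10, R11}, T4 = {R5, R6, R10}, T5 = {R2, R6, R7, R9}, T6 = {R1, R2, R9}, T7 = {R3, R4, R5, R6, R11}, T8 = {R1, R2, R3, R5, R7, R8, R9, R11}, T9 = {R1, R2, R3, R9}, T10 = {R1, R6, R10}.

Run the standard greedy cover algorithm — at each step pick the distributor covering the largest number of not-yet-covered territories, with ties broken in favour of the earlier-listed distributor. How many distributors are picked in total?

Greedy: pick T3 (covers 8 new) → pick T1 (covers 3 new). Total picks: 2.

2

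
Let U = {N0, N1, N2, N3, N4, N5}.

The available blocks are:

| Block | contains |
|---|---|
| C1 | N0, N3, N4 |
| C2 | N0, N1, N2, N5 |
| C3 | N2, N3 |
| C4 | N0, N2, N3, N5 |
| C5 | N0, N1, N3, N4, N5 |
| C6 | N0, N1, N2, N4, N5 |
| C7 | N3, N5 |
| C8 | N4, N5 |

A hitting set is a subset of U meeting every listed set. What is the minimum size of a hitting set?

The 2 items {N3, N5} hit every block.
The blocks C3, C8 are pairwise disjoint, so any hitting set needs a separate item for each — at least 2. Hence 2 is optimal.

2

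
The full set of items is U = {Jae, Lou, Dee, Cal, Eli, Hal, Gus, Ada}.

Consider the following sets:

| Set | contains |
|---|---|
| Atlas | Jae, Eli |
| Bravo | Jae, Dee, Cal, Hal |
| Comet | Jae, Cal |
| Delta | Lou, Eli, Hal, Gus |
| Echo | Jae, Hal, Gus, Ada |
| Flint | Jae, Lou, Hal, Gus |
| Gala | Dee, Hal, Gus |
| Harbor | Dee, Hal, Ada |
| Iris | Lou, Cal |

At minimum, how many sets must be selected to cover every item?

3

Take {Comet, Delta, Harbor}. Their union is {Jae, Lou, Dee, Cal, Eli, Hal, Gus, Ada}, which is all 8 items.
No 2 of the 9 sets cover everything (all 36 combinations miss at least one item), so 3 is optimal.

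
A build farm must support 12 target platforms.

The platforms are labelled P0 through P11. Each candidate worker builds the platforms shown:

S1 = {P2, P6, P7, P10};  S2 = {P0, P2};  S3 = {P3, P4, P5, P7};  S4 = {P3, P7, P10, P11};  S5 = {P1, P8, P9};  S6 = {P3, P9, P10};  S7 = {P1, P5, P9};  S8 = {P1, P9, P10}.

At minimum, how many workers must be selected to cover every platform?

S1 and S2 and S3 and S4 and S5 together: S1 ∪ S2 ∪ S3 ∪ S4 ∪ S5 = {P0, P1, P2, P3, P4, P5, P6, P7, P8, P9, P10, P11} — every platform is covered.
No 4 of the 8 workers cover everything (all 70 combinations miss at least one platform), so 5 is optimal.

5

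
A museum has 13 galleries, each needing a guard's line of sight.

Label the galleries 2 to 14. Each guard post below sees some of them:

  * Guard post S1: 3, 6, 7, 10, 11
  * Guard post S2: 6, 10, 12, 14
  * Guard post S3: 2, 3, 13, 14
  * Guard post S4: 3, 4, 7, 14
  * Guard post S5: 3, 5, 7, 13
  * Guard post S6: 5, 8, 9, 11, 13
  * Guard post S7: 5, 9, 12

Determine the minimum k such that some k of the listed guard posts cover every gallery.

4

S2 and S3 and S4 and S6 together: S2 ∪ S3 ∪ S4 ∪ S6 = {2, 3, 4, 5, 6, 7, 8, 9, 10, 11, 12, 13, 14} — every gallery is covered.
Only S3 contains 2, so S3 is forced; the remaining 9 galleries need at least 3 more guard posts (each remaining guard post adds at most 4) — so at least 4 guard posts are needed, and 4 is optimal.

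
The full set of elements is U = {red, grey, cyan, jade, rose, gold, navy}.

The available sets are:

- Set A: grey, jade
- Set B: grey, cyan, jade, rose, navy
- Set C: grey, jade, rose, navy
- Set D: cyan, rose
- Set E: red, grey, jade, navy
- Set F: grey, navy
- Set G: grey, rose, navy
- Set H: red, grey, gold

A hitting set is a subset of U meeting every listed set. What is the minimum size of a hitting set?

The 2 elements {grey, cyan} hit every set.
The sets A, D are pairwise disjoint, so any hitting set needs a separate element for each — at least 2. Hence 2 is optimal.

2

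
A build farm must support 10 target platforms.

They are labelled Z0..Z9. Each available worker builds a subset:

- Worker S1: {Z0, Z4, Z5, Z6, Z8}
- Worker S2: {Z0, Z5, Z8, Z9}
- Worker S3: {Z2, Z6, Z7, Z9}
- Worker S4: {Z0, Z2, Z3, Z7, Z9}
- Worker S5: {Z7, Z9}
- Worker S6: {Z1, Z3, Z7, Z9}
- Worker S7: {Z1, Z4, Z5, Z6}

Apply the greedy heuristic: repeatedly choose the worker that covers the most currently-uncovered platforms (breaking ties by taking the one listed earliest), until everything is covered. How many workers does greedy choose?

3

Greedy: pick S1 (covers 5 new) → pick S4 (covers 4 new) → pick S6 (covers 1 new). Total picks: 3.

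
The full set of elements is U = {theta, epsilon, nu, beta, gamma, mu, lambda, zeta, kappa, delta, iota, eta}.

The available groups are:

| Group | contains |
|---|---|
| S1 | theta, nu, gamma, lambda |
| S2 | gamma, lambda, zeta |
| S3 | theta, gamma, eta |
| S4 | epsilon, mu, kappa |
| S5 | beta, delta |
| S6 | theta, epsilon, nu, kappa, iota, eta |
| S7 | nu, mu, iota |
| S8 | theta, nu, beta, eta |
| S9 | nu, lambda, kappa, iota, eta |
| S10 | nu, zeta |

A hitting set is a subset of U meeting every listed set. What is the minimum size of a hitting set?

Take H = {nu, beta, gamma, mu}. Each listed group contains at least one of these, so H is a hitting set of size 4.
The groups S3, S4, S5, S10 are pairwise disjoint, so any hitting set needs a separate element for each — at least 4. Hence 4 is optimal.

4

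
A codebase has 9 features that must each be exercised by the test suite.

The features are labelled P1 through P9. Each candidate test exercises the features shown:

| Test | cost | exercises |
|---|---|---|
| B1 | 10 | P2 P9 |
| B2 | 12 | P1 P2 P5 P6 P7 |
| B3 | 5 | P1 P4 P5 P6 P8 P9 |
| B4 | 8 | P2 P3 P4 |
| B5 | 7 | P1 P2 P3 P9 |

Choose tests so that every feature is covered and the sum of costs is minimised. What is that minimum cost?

B2, B3, B5 together cover every feature (B2 ∪ B3 ∪ B5 = {P1, P2, P3, P4, P5, P6, P7, P8, P9}); total cost 12 + 5 + 7 = 24.
No covering selection has total cost below 24.

24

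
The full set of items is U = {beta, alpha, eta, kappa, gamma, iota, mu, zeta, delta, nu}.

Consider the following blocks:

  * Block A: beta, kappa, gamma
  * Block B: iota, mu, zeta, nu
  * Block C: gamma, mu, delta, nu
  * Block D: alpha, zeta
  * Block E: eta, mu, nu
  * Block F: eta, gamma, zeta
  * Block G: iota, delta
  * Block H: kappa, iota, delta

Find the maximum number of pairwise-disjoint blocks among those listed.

A, D, E, G are pairwise disjoint (A={beta,kappa,gamma}; D={alpha,zeta}; E={eta,mu,nu}; G={iota,delta}).
Every remaining block overlaps one of these, and no 5 of the listed blocks are pairwise disjoint, so 4 is the maximum.

4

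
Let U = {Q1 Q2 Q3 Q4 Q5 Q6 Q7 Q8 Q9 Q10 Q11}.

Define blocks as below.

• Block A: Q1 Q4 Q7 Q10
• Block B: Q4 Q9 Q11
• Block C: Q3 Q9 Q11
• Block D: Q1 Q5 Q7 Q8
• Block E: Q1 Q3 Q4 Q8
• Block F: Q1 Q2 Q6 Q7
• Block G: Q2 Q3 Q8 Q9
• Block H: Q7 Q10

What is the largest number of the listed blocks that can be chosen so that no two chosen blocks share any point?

2

B, D are pairwise disjoint (B={Q4,Q9,Q11}; D={Q1,Q5,Q7,Q8}).
Every remaining block overlaps one of these, and no 3 of the listed blocks are pairwise disjoint, so 2 is the maximum.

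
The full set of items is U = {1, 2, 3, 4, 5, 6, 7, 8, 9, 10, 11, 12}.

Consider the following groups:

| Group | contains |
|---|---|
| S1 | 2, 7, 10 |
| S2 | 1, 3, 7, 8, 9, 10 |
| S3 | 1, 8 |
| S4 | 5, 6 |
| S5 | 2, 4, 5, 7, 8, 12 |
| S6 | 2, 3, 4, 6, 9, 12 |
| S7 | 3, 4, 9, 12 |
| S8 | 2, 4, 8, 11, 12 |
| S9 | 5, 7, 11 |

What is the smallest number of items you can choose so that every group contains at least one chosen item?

Take H = {4, 6, 7, 8}. Each listed group contains at least one of these, so H is a hitting set of size 4.
The groups S1, S3, S4, S7 are pairwise disjoint, so any hitting set needs a separate item for each — at least 4. Hence 4 is optimal.

4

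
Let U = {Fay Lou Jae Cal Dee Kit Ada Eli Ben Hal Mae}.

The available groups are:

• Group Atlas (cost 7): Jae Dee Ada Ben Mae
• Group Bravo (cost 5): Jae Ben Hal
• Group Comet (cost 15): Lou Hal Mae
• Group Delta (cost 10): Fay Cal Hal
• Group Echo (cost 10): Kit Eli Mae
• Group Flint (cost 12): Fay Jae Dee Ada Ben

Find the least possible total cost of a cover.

Atlas, Comet, Delta, Echo together cover every point (Atlas ∪ Comet ∪ Delta ∪ Echo = {Fay, Lou, Jae, Cal, Dee, Kit, Ada, Eli, Ben, Hal, Mae}); total cost 7 + 15 + 10 + 10 = 42.
No covering selection has total cost below 42.

42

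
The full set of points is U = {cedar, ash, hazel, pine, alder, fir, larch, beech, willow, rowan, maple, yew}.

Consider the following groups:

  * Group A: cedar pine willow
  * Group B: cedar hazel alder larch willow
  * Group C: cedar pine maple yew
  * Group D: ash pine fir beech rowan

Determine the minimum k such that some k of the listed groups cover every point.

B and C and D together: B ∪ C ∪ D = {cedar, ash, hazel, pine, alder, fir, larch, beech, willow, rowan, maple, yew} — every point is covered.
Each group has at most 5 points, and 2·5 = 10 < 12 — so at least 3 groups are needed, and 3 is optimal.

3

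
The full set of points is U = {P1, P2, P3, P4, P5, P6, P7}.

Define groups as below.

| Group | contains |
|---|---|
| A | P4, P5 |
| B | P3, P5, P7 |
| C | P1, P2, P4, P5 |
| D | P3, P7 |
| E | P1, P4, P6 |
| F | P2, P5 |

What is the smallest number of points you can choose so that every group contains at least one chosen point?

3

Take H = {P2, P4, P7}. Each listed group contains at least one of these, so H is a hitting set of size 3.
The groups D, E, F are pairwise disjoint, so any hitting set needs a separate point for each — at least 3. Hence 3 is optimal.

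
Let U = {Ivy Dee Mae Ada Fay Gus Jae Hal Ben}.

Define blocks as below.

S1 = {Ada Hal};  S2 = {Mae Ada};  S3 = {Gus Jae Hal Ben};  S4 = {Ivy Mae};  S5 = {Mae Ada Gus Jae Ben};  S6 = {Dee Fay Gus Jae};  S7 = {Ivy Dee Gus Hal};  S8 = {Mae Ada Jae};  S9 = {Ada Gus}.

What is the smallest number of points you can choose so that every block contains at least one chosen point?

The 3 points {Mae, Gus, Hal} hit every block.
The blocks S1, S4, S6 are pairwise disjoint, so any hitting set needs a separate point for each — at least 3. Hence 3 is optimal.

3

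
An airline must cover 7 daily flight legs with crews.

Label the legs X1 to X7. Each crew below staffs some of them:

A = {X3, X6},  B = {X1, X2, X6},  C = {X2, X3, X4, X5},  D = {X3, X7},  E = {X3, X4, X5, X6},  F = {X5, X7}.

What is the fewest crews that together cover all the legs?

B and C and D together: B ∪ C ∪ D = {X1, X2, X3, X4, X5, X6, X7} — every leg is covered.
Only B contains X1, so B is forced; the remaining 4 legs need at least 2 more crews (each remaining crew adds at most 3) — so at least 3 crews are needed, and 3 is optimal.

3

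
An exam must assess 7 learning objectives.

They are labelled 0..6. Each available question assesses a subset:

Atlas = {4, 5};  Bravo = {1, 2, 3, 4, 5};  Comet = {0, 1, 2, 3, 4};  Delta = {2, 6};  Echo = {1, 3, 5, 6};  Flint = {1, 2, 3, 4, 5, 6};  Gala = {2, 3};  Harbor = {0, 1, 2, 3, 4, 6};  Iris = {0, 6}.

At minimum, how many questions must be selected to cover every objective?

2

Take {Bravo, Harbor}. Their union is {0, 1, 2, 3, 4, 5, 6}, which is all 7 objectives.
No single question has all 7 objectives (the largest, Flint, has 6), so 2 is optimal.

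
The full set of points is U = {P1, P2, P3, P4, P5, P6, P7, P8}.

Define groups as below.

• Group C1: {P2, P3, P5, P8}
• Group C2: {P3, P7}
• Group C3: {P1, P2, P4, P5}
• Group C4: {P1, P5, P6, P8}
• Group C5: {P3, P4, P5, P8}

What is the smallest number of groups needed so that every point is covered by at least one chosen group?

C2 and C3 and C4 together: C2 ∪ C3 ∪ C4 = {P1, P2, P3, P4, P5, P6, P7, P8} — every point is covered.
Only C4 contains P6, so C4 is forced; the remaining 4 points need at least 2 more groups (each remaining group adds at most 2) — so at least 3 groups are needed, and 3 is optimal.

3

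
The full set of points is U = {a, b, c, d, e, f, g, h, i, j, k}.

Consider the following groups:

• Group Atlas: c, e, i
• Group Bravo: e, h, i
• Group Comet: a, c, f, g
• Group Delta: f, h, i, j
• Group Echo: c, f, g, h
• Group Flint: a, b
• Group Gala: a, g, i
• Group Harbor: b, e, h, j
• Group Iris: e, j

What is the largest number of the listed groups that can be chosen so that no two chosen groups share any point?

Echo, Flint, Iris are pairwise disjoint (Echo={c,f,g,h}; Flint={a,b}; Iris={e,j}).
Every remaining group overlaps one of these, and no 4 of the listed groups are pairwise disjoint, so 3 is the maximum.

3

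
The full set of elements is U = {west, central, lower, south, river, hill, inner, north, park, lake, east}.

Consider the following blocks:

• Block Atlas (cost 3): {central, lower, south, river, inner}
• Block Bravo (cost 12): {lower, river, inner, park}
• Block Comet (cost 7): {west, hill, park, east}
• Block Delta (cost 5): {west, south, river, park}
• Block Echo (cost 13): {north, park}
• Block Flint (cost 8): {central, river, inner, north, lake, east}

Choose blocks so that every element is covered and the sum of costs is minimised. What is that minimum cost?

Atlas, Comet, Flint together cover every element (Atlas ∪ Comet ∪ Flint = {west, central, lower, south, river, hill, inner, north, park, lake, east}); total cost 3 + 7 + 8 = 18.
No covering selection has total cost below 18.

18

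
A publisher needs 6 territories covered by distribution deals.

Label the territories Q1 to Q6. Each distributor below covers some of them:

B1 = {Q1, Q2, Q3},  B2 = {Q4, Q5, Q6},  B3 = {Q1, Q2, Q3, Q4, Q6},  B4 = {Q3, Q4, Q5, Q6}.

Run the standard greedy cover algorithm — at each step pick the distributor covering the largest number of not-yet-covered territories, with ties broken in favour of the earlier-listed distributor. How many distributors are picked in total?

Greedy: pick B3 (covers 5 new) → pick B2 (covers 1 new). Total picks: 2.

2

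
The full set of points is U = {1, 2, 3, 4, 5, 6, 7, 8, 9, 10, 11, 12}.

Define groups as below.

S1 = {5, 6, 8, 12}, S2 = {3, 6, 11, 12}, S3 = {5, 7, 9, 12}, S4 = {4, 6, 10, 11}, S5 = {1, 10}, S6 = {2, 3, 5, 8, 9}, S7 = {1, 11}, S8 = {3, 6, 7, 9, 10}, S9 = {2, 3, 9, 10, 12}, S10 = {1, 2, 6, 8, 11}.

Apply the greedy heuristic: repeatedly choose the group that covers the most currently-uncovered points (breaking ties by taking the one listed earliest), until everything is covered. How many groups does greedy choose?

Greedy: pick S6 (covers 5 new) → pick S4 (covers 4 new) → pick S3 (covers 2 new) → pick S5 (covers 1 new). Total picks: 4.

4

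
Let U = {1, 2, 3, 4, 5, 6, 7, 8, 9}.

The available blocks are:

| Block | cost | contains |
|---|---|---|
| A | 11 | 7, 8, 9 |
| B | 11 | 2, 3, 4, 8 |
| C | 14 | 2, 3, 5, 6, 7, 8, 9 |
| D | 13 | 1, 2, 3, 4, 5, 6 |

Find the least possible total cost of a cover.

A, D together cover every item (A ∪ D = {1, 2, 3, 4, 5, 6, 7, 8, 9}); total cost 11 + 13 = 24.
The greedy pick C, D costs 27; no covering selection beats 24.

24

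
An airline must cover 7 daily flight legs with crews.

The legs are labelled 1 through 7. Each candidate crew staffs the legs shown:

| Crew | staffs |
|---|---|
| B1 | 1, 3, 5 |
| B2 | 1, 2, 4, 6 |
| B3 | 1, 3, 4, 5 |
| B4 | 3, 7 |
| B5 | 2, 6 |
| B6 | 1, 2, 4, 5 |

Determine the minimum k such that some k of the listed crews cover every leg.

B2 and B4 and B6 together: B2 ∪ B4 ∪ B6 = {1, 2, 3, 4, 5, 6, 7} — every leg is covered.
Only B4 contains 7, so B4 is forced; the remaining 5 legs need at least 2 more crews (each remaining crew adds at most 4) — so at least 3 crews are needed, and 3 is optimal.

3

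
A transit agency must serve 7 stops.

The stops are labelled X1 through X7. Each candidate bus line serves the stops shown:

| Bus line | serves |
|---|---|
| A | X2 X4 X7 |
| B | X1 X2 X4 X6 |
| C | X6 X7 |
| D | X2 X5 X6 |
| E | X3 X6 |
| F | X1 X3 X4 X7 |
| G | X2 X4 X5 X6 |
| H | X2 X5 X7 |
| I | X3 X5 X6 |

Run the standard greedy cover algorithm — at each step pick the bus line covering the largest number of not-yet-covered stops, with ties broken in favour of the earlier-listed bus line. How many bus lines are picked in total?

3

Greedy: pick B (covers 4 new) → pick F (covers 2 new) → pick D (covers 1 new). Total picks: 3.
(The true minimum cover uses only 2 bus lines, so greedy is not optimal here.)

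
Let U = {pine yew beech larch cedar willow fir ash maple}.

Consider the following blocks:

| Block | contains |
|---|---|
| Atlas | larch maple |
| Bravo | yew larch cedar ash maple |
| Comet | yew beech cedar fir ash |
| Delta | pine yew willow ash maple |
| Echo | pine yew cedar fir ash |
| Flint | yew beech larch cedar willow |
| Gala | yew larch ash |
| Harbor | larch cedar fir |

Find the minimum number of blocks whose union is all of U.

Bravo and Echo and Flint together: Bravo ∪ Echo ∪ Flint = {pine, yew, beech, larch, cedar, willow, fir, ash, maple} — every element is covered.
No 2 of the 8 blocks cover everything (all 28 combinations miss at least one element), so 3 is optimal.

3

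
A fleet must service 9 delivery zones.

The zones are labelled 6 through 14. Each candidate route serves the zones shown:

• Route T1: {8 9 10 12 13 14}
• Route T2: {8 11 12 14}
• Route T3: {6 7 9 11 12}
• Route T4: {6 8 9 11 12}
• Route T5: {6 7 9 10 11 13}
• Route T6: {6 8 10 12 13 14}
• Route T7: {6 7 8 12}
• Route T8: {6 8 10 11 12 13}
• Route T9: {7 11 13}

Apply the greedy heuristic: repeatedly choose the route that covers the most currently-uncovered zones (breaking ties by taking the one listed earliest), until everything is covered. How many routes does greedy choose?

Greedy: pick T1 (covers 6 new) → pick T3 (covers 3 new). Total picks: 2.

2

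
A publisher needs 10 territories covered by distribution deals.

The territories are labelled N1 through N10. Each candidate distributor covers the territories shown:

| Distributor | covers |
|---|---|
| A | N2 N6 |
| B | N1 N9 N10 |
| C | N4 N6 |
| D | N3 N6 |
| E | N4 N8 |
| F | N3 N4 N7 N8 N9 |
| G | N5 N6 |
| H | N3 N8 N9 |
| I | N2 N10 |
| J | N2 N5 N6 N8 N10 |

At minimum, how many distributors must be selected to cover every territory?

3

B and F and J together: B ∪ F ∪ J = {N1, N2, N3, N4, N5, N6, N7, N8, N9, N10} — every territory is covered.
Only B contains N1, so B is forced; the remaining 7 territories need at least 2 more distributors (each remaining distributor adds at most 4) — so at least 3 distributors are needed, and 3 is optimal.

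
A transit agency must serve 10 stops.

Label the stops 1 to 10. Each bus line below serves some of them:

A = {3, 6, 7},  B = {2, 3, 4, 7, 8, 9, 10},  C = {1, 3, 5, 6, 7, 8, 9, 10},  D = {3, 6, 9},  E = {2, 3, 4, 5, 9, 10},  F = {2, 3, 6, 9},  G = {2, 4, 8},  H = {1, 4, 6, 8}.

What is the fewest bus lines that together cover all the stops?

2

Take {C, E}. Their union is {1, 2, 3, 4, 5, 6, 7, 8, 9, 10}, which is all 10 stops.
No single bus line has all 10 stops (the largest, C, has 8), so 2 is optimal.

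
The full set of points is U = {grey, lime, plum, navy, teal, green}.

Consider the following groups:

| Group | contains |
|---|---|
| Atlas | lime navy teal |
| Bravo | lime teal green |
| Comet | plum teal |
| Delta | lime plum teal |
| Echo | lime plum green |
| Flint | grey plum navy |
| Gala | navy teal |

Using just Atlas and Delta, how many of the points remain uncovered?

2

Union of Atlas, Delta = {lime, plum, navy, teal}.
Not covered: grey, green — 2 points.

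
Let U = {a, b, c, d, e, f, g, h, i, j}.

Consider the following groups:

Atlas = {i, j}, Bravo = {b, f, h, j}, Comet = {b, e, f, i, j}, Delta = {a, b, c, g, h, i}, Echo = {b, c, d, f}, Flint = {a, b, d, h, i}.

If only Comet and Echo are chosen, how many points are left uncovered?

3

Union of Comet, Echo = {b, c, d, e, f, i, j}.
Not covered: a, g, h — 3 points.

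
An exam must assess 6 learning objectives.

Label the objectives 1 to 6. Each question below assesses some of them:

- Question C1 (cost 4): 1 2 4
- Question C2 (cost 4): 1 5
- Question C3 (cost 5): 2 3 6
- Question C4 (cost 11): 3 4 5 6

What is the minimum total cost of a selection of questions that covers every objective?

13

C1, C2, C3 together cover every objective (C1 ∪ C2 ∪ C3 = {1, 2, 3, 4, 5, 6}); total cost 4 + 4 + 5 = 13.
No covering selection has total cost below 13.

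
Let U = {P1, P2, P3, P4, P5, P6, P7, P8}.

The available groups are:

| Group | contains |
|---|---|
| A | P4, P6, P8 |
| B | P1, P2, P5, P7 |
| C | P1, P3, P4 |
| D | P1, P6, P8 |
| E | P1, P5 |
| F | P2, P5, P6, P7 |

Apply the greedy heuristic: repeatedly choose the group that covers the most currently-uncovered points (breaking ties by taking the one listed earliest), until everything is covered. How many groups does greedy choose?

3

Greedy: pick B (covers 4 new) → pick A (covers 3 new) → pick C (covers 1 new). Total picks: 3.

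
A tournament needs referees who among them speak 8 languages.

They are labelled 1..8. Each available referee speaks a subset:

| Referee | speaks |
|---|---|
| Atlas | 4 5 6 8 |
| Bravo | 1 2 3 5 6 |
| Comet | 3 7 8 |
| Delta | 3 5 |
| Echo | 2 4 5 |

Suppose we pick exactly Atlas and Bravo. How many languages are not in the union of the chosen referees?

1

Union of Atlas, Bravo = {1, 2, 3, 4, 5, 6, 8}.
Not covered: 7 — 1 language.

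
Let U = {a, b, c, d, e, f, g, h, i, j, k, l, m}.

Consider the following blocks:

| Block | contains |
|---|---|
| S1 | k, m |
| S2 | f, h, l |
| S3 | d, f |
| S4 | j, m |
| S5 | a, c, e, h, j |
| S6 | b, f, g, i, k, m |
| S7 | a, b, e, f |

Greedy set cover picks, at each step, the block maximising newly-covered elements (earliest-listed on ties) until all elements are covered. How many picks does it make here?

4

Greedy: pick S6 (covers 6 new) → pick S5 (covers 5 new) → pick S2 (covers 1 new) → pick S3 (covers 1 new). Total picks: 4.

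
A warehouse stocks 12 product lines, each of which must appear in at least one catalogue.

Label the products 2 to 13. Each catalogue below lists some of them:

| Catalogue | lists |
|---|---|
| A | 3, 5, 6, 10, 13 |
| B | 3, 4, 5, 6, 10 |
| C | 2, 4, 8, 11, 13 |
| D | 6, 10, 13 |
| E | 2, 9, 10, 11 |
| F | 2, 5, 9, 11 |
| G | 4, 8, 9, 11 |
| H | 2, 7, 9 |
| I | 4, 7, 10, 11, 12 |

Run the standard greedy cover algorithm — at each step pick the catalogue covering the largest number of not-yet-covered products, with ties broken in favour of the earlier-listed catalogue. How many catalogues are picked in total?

Greedy: pick A (covers 5 new) → pick C (covers 4 new) → pick H (covers 2 new) → pick I (covers 1 new). Total picks: 4.

4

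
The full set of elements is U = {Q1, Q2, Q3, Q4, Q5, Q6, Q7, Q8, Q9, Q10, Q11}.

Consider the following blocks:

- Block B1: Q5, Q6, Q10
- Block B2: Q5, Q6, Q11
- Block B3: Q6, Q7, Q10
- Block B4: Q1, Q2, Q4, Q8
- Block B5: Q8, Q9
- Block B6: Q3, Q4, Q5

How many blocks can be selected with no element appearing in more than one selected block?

B3, B5, B6 are pairwise disjoint (B3={Q6,Q7,Q10}; B5={Q8,Q9}; B6={Q3,Q4,Q5}).
Every remaining block overlaps one of these, and no 4 of the listed blocks are pairwise disjoint, so 3 is the maximum.

3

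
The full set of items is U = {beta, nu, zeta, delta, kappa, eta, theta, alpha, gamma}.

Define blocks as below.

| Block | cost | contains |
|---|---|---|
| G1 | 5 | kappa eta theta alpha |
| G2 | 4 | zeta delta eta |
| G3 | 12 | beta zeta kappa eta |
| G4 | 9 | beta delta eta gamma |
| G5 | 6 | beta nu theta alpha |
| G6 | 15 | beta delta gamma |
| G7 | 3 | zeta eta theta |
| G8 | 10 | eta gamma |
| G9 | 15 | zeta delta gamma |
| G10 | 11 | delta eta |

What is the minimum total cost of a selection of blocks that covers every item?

23

G1, G4, G5, G7 together cover every item (G1 ∪ G4 ∪ G5 ∪ G7 = {beta, nu, zeta, delta, kappa, eta, theta, alpha, gamma}); total cost 5 + 9 + 6 + 3 = 23.
The greedy pick G7, G5, G2, G1, G4 costs 27; no covering selection beats 23.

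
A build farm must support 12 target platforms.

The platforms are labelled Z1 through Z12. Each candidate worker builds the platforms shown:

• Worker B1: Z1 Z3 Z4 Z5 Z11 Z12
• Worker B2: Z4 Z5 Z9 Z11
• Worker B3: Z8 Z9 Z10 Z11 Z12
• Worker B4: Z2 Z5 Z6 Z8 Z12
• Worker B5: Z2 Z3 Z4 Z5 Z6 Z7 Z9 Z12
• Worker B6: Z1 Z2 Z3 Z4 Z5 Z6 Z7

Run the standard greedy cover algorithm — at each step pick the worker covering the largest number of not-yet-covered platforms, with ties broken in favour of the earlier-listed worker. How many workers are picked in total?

Greedy: pick B5 (covers 8 new) → pick B3 (covers 3 new) → pick B1 (covers 1 new). Total picks: 3.
(The true minimum cover uses only 2 workers, so greedy is not optimal here.)

3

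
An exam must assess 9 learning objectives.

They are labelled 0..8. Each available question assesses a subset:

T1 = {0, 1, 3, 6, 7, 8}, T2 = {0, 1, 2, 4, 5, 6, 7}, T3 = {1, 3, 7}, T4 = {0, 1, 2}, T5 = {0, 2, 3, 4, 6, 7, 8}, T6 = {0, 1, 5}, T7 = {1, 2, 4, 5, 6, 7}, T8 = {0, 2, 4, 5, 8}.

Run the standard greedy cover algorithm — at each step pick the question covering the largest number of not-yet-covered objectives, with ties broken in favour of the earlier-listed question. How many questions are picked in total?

Greedy: pick T2 (covers 7 new) → pick T1 (covers 2 new). Total picks: 2.

2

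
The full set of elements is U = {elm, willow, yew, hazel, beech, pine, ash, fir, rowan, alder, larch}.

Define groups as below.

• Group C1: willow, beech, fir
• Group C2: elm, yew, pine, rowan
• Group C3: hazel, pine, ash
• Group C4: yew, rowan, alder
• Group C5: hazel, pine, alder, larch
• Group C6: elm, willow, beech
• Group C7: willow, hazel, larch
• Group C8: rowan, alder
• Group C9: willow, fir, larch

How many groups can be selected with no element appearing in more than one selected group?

3

C3, C8, C9 are pairwise disjoint (C3={hazel,pine,ash}; C8={rowan,alder}; C9={willow,fir,larch}).
Every remaining group overlaps one of these, and no 4 of the listed groups are pairwise disjoint, so 3 is the maximum.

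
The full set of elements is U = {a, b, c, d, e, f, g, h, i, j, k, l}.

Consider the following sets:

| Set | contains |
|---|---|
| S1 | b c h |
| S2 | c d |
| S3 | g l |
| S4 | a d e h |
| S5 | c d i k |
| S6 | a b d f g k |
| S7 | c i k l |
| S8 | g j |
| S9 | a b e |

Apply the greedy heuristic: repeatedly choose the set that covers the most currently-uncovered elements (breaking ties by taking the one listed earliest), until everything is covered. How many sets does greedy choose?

4

Greedy: pick S6 (covers 6 new) → pick S7 (covers 3 new) → pick S4 (covers 2 new) → pick S8 (covers 1 new). Total picks: 4.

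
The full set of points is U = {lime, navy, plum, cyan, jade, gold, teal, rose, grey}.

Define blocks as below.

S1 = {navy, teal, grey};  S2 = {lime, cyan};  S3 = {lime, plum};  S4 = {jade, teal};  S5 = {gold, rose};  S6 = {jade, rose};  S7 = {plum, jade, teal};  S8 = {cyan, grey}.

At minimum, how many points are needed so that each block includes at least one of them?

4

Take H = {plum, cyan, teal, rose}. Each listed block contains at least one of these, so H is a hitting set of size 4.
The blocks S3, S4, S5, S8 are pairwise disjoint, so any hitting set needs a separate point for each — at least 4. Hence 4 is optimal.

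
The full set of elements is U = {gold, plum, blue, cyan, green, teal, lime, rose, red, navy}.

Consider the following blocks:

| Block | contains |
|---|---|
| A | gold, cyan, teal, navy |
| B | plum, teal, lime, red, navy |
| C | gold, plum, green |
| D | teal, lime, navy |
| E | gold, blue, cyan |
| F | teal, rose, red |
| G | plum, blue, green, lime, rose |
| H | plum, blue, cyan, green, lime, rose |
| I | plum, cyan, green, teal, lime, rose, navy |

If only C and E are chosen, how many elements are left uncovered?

Union of C, E = {gold, plum, blue, cyan, green}.
Not covered: teal, lime, rose, red, navy — 5 elements.

5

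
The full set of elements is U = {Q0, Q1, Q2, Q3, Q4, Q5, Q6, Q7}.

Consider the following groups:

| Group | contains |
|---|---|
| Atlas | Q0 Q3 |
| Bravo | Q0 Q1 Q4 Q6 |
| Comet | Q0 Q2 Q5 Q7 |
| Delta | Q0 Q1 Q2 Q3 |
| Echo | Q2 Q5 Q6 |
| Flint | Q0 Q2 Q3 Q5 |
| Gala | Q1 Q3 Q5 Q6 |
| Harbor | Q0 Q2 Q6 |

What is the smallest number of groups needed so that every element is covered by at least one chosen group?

Bravo, Comet, and Delta cover everything between them: the union {Q0, Q1, Q2, Q3, Q4, Q5, Q6, Q7} is all of U.
Only Bravo contains Q4, so Bravo is forced; the remaining 4 elements need at least 2 more groups (each remaining group adds at most 3) — so at least 3 groups are needed, and 3 is optimal.

3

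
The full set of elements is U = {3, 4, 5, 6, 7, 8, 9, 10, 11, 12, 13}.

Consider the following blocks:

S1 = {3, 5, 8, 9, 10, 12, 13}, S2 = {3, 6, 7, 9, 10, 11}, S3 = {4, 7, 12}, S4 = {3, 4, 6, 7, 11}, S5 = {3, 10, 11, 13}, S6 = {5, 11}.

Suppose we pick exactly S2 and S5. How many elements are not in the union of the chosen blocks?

4

Union of S2, S5 = {3, 6, 7, 9, 10, 11, 13}.
Not covered: 4, 5, 8, 12 — 4 elements.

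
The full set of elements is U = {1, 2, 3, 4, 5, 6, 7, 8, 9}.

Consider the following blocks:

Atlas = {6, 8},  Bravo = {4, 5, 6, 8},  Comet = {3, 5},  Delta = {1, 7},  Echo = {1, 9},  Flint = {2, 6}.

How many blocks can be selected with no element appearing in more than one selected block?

3

Comet, Delta, Flint are pairwise disjoint (Comet={3,5}; Delta={1,7}; Flint={2,6}).
Every remaining block overlaps one of these, and no 4 of the listed blocks are pairwise disjoint, so 3 is the maximum.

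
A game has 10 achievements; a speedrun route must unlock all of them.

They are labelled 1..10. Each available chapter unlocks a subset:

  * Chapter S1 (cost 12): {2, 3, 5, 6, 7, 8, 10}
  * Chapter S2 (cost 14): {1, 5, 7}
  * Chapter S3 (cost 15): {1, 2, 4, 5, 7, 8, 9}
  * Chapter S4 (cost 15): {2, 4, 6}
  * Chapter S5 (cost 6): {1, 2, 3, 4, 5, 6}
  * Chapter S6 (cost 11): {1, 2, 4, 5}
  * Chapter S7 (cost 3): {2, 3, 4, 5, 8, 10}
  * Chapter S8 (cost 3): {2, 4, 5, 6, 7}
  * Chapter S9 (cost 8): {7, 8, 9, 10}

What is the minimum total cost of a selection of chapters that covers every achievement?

S5, S9 together cover every achievement (S5 ∪ S9 = {1, 2, 3, 4, 5, 6, 7, 8, 9, 10}); total cost 6 + 8 = 14.
The greedy pick S7, S8, S5, S9 costs 20; no covering selection beats 14.

14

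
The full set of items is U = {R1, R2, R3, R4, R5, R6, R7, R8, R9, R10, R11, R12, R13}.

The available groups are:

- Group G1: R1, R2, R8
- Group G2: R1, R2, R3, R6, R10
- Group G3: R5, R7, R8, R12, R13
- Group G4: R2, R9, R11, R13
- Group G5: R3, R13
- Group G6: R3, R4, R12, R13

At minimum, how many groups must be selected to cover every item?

Take {G2, G3, G4, G6}. Their union is {R1, R2, R3, R4, R5, R6, R7, R8, R9, R10, R11, R12, R13}, which is all 13 items.
Only G6 contains R4, so G6 is forced; the remaining 9 items need at least 3 more groups (each remaining group adds at most 4) — so at least 4 groups are needed, and 4 is optimal.

4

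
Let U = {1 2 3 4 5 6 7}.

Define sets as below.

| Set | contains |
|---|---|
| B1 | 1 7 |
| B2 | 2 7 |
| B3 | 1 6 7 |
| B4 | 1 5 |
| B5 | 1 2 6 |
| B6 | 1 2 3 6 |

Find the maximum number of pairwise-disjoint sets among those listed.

B2, B4 are pairwise disjoint (B2={2,7}; B4={1,5}).
Every remaining set overlaps one of these, and no 3 of the listed sets are pairwise disjoint, so 2 is the maximum.

2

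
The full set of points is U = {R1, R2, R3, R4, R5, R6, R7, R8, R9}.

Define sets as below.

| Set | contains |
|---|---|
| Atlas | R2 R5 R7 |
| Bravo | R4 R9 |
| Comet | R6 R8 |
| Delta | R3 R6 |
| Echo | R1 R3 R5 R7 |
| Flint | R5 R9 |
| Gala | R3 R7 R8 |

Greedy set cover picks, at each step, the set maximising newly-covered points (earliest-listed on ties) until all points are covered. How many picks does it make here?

4

Greedy: pick Echo (covers 4 new) → pick Bravo (covers 2 new) → pick Comet (covers 2 new) → pick Atlas (covers 1 new). Total picks: 4.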